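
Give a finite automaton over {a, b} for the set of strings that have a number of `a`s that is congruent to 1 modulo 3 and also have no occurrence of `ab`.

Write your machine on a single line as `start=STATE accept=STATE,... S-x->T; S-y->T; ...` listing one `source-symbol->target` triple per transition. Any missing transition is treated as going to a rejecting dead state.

start=q0; accept=q1; q0-a->q1; q0-b->q0; q1-a->q2; q1-b->q3; q2-a->q4; q2-b->q3; q3-a->q3; q3-b->q3; q4-a->q1; q4-b->q3

Run two small machines in parallel and take their product. One (3 states) tracks the count of `a`s modulo 3; the other (3 states) tracks partial matches of the forbidden pattern `ab`. Each combined state is a pair, one component from each; accept when both components accept. After merging equivalent states the machine shrinks.
A 5-state machine:
        a   b  
>  q0   q1  q0 
 * q1   q2  q3 
   q2   q4  q3 
   q3   q3  q3 
   q4   q1  q3 
(> = start, * = accepting)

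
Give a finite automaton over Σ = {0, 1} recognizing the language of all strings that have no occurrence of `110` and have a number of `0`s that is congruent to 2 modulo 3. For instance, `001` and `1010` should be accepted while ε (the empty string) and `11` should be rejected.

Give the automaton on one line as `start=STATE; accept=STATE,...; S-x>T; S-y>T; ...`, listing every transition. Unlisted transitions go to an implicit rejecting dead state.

start=s0; accept=s3,s6,s7; s0-0>s1; s0-1>s2; s1-0>s3; s1-1>s4; s2-0>s1; s2-1>s5; s3-0>s0; s3-1>s6; s4-0>s3; s4-1>s5; s5-0>s5; s5-1>s5; s6-0>s0; s6-1>s7; s7-0>s5; s7-1>s7

Build one automaton per condition and run them in lockstep. The first has 4 states tracking partial matches of the forbidden pattern `110`; the second has 3 states tracking the count of `0`s modulo 3. A product state is a pair (one from each), accepting exactly when both do. Minimizing collapses redundant product states.
        0   1  
>  s0   s1  s2 
   s1   s3  s4 
   s2   s1  s5 
 * s3   s0  s6 
   s4   s3  s5 
   s5   s5  s5 
 * s6   s0  s7 
 * s7   s5  s7 
(> = start, * = accepting)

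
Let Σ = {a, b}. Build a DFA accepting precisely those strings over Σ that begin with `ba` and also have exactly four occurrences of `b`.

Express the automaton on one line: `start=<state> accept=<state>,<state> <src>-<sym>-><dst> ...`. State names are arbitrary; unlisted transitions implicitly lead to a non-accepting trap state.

start=s0 accept=s10 s0-a->s1 s0-b->s2 s1-a->s1 s1-b->s3 s2-a->s4 s2-b->s5 s3-a->s3 s3-b->s5 s4-a->s4 s4-b->s6 s5-a->s5 s5-b->s7 s6-a->s6 s6-b->s8 s7-a->s7 s7-b->s9 s8-a->s8 s8-b->s10 s9-a->s9 s9-b->s11 s10-a->s10 s10-b->s12 s11-a->s11 s11-b->s11 s12-a->s12 s12-b->s12

Handle the two conditions separately and then intersect. The first has 4 states tracking whether the input so far still matches the prefix `ba`; the second has 6 states tracking the count of `b`s, saturating at 5. A product state is a pair (one from each), accepting exactly when both do.
13 states suffice.
          a    b  
>  s0     s1   s2 
   s1     s1   s3 
   s2     s4   s5 
   s3     s3   s5 
   s4     s4   s6 
   s5     s5   s7 
   s6     s6   s8 
   s7     s7   s9 
   s8     s8  s10 
   s9     s9  s11 
 * s10   s10  s12 
   s11   s11  s11 
   s12   s12  s12 
(> = start, * = accepting)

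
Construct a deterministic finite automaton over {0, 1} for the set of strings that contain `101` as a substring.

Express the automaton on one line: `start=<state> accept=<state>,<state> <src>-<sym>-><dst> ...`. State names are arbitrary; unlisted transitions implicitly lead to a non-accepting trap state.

start=s0 accept=s3 s0-0->s0 s0-1->s1 s1-0->s2 s1-1->s1 s2-0->s0 s2-1->s3 s3-0->s3 s3-1->s3

States s0..s2 record the length of the longest prefix of `101` that matches the current input suffix. Reaching s3 means `101` has been seen, and we stay there forever. Accept from s3.
A 4-state machine:
        0   1  
>  s0   s0  s1 
   s1   s2  s1 
   s2   s0  s3 
 * s3   s3  s3 
(> = start, * = accepting)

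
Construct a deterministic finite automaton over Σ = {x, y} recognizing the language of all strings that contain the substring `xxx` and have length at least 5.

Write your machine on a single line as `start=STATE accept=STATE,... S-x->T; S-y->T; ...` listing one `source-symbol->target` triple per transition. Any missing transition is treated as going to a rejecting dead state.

start=q0; accept=q11; q0-x->q1; q0-y->q2; q1-x->q3; q1-y->q4; q2-x->q5; q2-y->q4; q3-x->q6; q3-y->q4; q4-x->q7; q4-y->q4; q5-x->q8; q5-y->q4; q6-x->q9; q6-y->q9; q7-x->q10; q7-y->q4; q8-x->q9; q8-y->q4; q9-x->q11; q9-y->q11; q10-x->q11; q10-y->q4; q11-x->q11; q11-y->q11

Build one automaton per condition and run them in lockstep. One (4 states) tracks whether and how much of `xxx` has been seen; the other (7 states) tracks the input length, saturating at 6. Each combined state is a pair, one component from each; accept when both components accept. After merging equivalent states the machine shrinks.
A 12-state machine:
          x    y  
>  q0     q1   q2 
   q1     q3   q4 
   q2     q5   q4 
   q3     q6   q4 
   q4     q7   q4 
   q5     q8   q4 
   q6     q9   q9 
   q7    q10   q4 
   q8     q9   q4 
   q9    q11  q11 
   q10   q11   q4 
 * q11   q11  q11 
(> = start, * = accepting)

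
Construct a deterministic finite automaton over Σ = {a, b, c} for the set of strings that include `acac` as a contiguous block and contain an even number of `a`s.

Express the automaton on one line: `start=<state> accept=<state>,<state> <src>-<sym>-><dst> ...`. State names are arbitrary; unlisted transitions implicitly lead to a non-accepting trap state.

Run two small machines in parallel and take their product. One (5 states) tracks whether and how much of `acac` has been seen; the other (2 states) tracks the count of `a`s modulo 2. Each combined state is a pair, one component from each; accept when both components accept.
A 10-state machine:
        a   b   c  
>  s0   s1  s0  s0 
   s1   s2  s3  s4 
   s2   s1  s0  s5 
   s3   s2  s3  s3 
   s4   s6  s3  s3 
   s5   s7  s0  s0 
   s6   s1  s0  s8 
   s7   s2  s3  s9 
 * s8   s9  s8  s8 
   s9   s8  s9  s9 
(> = start, * = accepting)

start=s0 accept=s8 s0-a->s1 s0-b->s0 s0-c->s0 s1-a->s2 s1-b->s3 s1-c->s4 s2-a->s1 s2-b->s0 s2-c->s5 s3-a->s2 s3-b->s3 s3-c->s3 s4-a->s6 s4-b->s3 s4-c->s3 s5-a->s7 s5-b->s0 s5-c->s0 s6-a->s1 s6-b->s0 s6-c->s8 s7-a->s2 s7-b->s3 s7-c->s9 s8-a->s9 s8-b->s8 s8-c->s8 s9-a->s8 s9-b->s9 s9-c->s9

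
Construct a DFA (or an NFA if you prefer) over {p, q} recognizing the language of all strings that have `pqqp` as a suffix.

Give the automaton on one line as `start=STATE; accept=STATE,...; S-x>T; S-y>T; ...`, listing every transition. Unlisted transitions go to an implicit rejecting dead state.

Let each state record the length of the longest suffix of the input read so far that is also a prefix of `pqqp`. S1 means the last symbol is `p`; S2 means the last 2 symbols are `pq`; S3 means the last 3 symbols are `pqq`; S4 means the last 4 symbols are `pqqp`. Accept only at S4, where the string currently ends in `pqqp`.
With 5 states:
        p   q  
>  S0   S1  S0 
   S1   S1  S2 
   S2   S1  S3 
   S3   S4  S0 
 * S4   S1  S2 
(> = start, * = accepting)

start=S0; accept=S4; S0-p>S1; S0-q>S0; S1-p>S1; S1-q>S2; S2-p>S1; S2-q>S3; S3-p>S4; S3-q>S0; S4-p>S1; S4-q>S2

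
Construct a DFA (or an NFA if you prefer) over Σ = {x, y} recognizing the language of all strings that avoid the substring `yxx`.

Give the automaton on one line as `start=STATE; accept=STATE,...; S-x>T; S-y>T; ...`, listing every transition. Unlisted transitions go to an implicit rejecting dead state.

start=A; accept=A,B,C; A-x>A; A-y>B; B-x>C; B-y>B; C-x>D; C-y>B; D-x>D; D-y>D

This is the complement of 'contains `yxx`'. Use the same substring-matching states — A through D holding how much of `yxx` has just been matched — but flip the accepting set: everything except the trap D accepts.
With 4 states:
       x  y 
>* A   A  B 
 * B   C  B 
 * C   D  B 
   D   D  D 
(> = start, * = accepting)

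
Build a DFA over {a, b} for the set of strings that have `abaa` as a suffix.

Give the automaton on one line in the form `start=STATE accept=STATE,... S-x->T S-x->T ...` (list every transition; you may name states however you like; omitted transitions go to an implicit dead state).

start=q0 accept=q4 q0-a->q1 q0-b->q0 q1-a->q1 q1-b->q2 q2-a->q3 q2-b->q0 q3-a->q4 q3-b->q2 q4-a->q1 q4-b->q2

Let each state record the length of the longest suffix of the input read so far that is also a prefix of `abaa`. q1 means the last symbol is `a`; q2 means the last 2 symbols are `ab`; q3 means the last 3 symbols are `aba`; q4 means the last 4 symbols are `abaa`. Accept only at q4, where the string currently ends in `abaa`.
With 5 states:
        a   b  
>  q0   q1  q0 
   q1   q1  q2 
   q2   q3  q0 
   q3   q4  q2 
 * q4   q1  q2 
(> = start, * = accepting)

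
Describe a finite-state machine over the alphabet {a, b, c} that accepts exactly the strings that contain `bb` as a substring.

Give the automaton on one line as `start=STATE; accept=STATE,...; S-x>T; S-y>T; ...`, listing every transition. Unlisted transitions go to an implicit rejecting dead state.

start=q0; accept=q2; q0-a>q0; q0-b>q1; q0-c>q0; q1-a>q0; q1-b>q2; q1-c>q0; q2-a>q2; q2-b>q2; q2-c>q2

States q0..q1 record the length of the longest prefix of `bb` that matches the current input suffix. Reaching q2 means `bb` has been seen, and we stay there forever. Accept from q2.
With 3 states:
        a   b   c  
>  q0   q0  q1  q0 
   q1   q0  q2  q0 
 * q2   q2  q2  q2 
(> = start, * = accepting)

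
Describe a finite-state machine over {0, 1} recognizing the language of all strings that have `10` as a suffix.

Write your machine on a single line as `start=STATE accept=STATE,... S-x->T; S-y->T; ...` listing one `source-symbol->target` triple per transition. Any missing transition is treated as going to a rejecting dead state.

Remember how much of `10` the current input suffix matches. State A means no match yet; B means the last symbol is `1`; C means the last 2 symbols are `10`. Only C accepts. On a mismatch, fall back to the longest proper suffix that is still a prefix of `10`.
3 states suffice.
       0  1 
>  A   A  B 
   B   C  B 
 * C   A  B 
(> = start, * = accepting)

start=A; accept=C; A-0->A; A-1->B; B-0->C; B-1->B; C-0->A; C-1->B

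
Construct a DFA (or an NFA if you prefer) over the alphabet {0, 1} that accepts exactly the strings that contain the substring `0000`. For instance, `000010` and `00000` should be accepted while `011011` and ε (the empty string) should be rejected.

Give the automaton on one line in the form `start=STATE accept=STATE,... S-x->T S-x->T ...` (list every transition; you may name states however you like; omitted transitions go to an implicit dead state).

Track how much of `0000` has been matched so far: state S0 is no progress, S4 is the absorbing accept state reached once `0000` has occurred. Intermediate states record partial matches; on a mismatch, fall back to the longest reusable overlap.
        0   1  
>  S0   S1  S0 
   S1   S2  S0 
   S2   S3  S0 
   S3   S4  S0 
 * S4   S4  S4 
(> = start, * = accepting)

start=S0 accept=S4 S0-0->S1 S0-1->S0 S1-0->S2 S1-1->S0 S2-0->S3 S2-1->S0 S3-0->S4 S3-1->S0 S4-0->S4 S4-1->S4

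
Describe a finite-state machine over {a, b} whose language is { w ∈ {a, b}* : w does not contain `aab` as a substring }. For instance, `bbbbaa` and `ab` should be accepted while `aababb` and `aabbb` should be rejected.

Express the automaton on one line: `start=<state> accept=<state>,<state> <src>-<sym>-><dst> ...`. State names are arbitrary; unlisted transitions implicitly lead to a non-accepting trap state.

start=q0 accept=q0,q1,q2 q0-a->q1 q0-b->q0 q1-a->q2 q1-b->q0 q2-a->q2 q2-b->q3 q3-a->q3 q3-b->q3

Track partial matches of the forbidden pattern `aab`. State q3 is a dead state reached once `aab` has occurred; every other state accepts. q0 means no part of `aab` is currently matched.
With 4 states:
        a   b  
>* q0   q1  q0 
 * q1   q2  q0 
 * q2   q2  q3 
   q3   q3  q3 
(> = start, * = accepting)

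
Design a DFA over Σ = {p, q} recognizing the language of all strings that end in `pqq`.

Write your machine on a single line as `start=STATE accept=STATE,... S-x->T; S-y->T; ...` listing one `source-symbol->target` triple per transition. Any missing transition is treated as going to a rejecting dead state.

Remember how much of `pqq` the current input suffix matches. State s0 means no match yet; s1 means the last symbol is `p`; s2 means the last 2 symbols are `pq`; s3 means the last 3 symbols are `pqq`. Only s3 accepts. On a mismatch, fall back to the longest proper suffix that is still a prefix of `pqq`.
With 4 states:
        p   q  
>  s0   s1  s0 
   s1   s1  s2 
   s2   s1  s3 
 * s3   s1  s0 
(> = start, * = accepting)

start=s0; accept=s3; s0-p->s1; s0-q->s0; s1-p->s1; s1-q->s2; s2-p->s1; s2-q->s3; s3-p->s1; s3-q->s0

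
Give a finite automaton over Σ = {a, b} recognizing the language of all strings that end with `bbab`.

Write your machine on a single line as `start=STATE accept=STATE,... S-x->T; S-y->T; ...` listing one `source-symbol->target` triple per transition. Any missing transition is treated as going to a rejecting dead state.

Let each state record the length of the longest suffix of the input read so far that is also a prefix of `bbab`. S1 means the last symbol is `b`; S2 means the last 2 symbols are `bb`; S3 means the last 3 symbols are `bba`; S4 means the last 4 symbols are `bbab`. Accept only at S4, where the string currently ends in `bbab`.
5 states suffice.
        a   b  
>  S0   S0  S1 
   S1   S0  S2 
   S2   S3  S2 
   S3   S0  S4 
 * S4   S0  S2 
(> = start, * = accepting)

start=S0; accept=S4; S0-a->S0; S0-b->S1; S1-a->S0; S1-b->S2; S2-a->S3; S2-b->S2; S3-a->S0; S3-b->S4; S4-a->S0; S4-b->S2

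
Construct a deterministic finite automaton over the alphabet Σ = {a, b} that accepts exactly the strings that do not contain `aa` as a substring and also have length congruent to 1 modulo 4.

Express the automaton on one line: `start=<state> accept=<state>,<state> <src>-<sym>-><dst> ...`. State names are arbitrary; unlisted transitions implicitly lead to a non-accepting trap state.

Handle the two conditions separately and then intersect. One (3 states) tracks partial matches of the forbidden pattern `aa`; the other (4 states) tracks the input length modulo 4. Each combined state is a pair, one component from each; accept when both components accept. Minimizing collapses redundant product states.
        a   b  
>  q0   q1  q2 
 * q1   q3  q4 
 * q2   q5  q4 
   q3   q3  q3 
   q4   q6  q7 
   q5   q3  q7 
   q6   q3  q0 
   q7   q8  q0 
   q8   q3  q2 
(> = start, * = accepting)

start=q0 accept=q1,q2 q0-a->q1 q0-b->q2 q1-a->q3 q1-b->q4 q2-a->q5 q2-b->q4 q3-a->q3 q3-b->q3 q4-a->q6 q4-b->q7 q5-a->q3 q5-b->q7 q6-a->q3 q6-b->q0 q7-a->q8 q7-b->q0 q8-a->q3 q8-b->q2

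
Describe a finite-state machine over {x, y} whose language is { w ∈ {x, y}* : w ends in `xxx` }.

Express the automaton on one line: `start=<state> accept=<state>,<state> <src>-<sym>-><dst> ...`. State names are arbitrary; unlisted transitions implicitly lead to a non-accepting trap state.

Remember how much of `xxx` the current input suffix matches. State q0 means no match yet; q1 means the last symbol is `x`; q2 means the last 2 symbols are `xx`; q3 means the last 3 symbols are `xxx`. Only q3 accepts. On a mismatch, fall back to the longest proper suffix that is still a prefix of `xxx`.
A 4-state machine:
        x   y  
>  q0   q1  q0 
   q1   q2  q0 
   q2   q3  q0 
 * q3   q3  q0 
(> = start, * = accepting)

start=q0 accept=q3 q0-x->q1 q0-y->q0 q1-x->q2 q1-y->q0 q2-x->q3 q2-y->q0 q3-x->q3 q3-y->q0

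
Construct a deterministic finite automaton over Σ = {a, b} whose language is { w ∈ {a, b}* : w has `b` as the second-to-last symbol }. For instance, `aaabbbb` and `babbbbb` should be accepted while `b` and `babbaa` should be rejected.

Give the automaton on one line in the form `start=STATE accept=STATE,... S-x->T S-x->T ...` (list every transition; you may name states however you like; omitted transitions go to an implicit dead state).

Because acceptance depends on a position counted from the end, the machine has to buffer the most recent 2 symbols. Make each state the string of the last up-to-2 symbols read; on input `x` shift the window left and append `x`. Accept when the buffered window has length 2 and begins with `b`.
7 states suffice.
        a   b  
>  q0   q1  q2 
   q1   q3  q4 
   q2   q5  q6 
   q3   q3  q4 
   q4   q5  q6 
 * q5   q3  q4 
 * q6   q5  q6 
(> = start, * = accepting)

start=q0 accept=q5,q6 q0-a->q1 q0-b->q2 q1-a->q3 q1-b->q4 q2-a->q5 q2-b->q6 q3-a->q3 q3-b->q4 q4-a->q5 q4-b->q6 q5-a->q3 q5-b->q4 q6-a->q5 q6-b->q6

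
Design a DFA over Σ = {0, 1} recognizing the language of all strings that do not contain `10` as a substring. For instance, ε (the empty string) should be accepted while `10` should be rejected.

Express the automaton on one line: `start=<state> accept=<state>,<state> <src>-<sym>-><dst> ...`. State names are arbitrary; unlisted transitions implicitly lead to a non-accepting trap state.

Track partial matches of the forbidden pattern `10`. State S2 is a dead state reached once `10` has occurred; every other state accepts. S0 means no part of `10` is currently matched.
        0   1  
>* S0   S0  S1 
 * S1   S2  S1 
   S2   S2  S2 
(> = start, * = accepting)

start=S0 accept=S0,S1 S0-0->S0 S0-1->S1 S1-0->S2 S1-1->S1 S2-0->S2 S2-1->S2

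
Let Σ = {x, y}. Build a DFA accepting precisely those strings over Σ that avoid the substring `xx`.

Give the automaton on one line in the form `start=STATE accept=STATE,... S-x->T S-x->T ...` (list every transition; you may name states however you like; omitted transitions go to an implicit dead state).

start=S0 accept=S0,S1 S0-x->S1 S0-y->S0 S1-x->S2 S1-y->S0 S2-x->S2 S2-y->S2

Track partial matches of the forbidden pattern `xx`. State S2 is a dead state reached once `xx` has occurred; every other state accepts. S0 means no part of `xx` is currently matched.
        x   y  
>* S0   S1  S0 
 * S1   S2  S0 
   S2   S2  S2 
(> = start, * = accepting)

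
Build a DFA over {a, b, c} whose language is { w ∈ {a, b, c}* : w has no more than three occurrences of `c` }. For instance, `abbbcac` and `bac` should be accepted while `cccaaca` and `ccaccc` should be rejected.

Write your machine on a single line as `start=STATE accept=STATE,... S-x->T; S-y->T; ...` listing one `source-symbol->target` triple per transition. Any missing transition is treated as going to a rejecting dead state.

start=s0; accept=s0,s1,s2,s3; s0-a->s0; s0-b->s0; s0-c->s1; s1-a->s1; s1-b->s1; s1-c->s2; s2-a->s2; s2-b->s2; s2-c->s3; s3-a->s3; s3-b->s3; s3-c->s4; s4-a->s4; s4-b->s4; s4-c->s4

Count `c`s, saturating at 4: states s0 through s3 mean 0 through 3 `c`s seen; s4 means more than 3. Each `c` increments (capped at s4); other symbols loop. Accept from {s0, s1, s2, s3}.
A 5-state machine:
        a   b   c  
>* s0   s0  s0  s1 
 * s1   s1  s1  s2 
 * s2   s2  s2  s3 
 * s3   s3  s3  s4 
   s4   s4  s4  s4 
(> = start, * = accepting)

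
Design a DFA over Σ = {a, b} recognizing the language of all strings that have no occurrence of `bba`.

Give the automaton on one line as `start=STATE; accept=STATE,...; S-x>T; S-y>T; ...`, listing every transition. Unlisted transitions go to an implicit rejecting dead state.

This is the complement of 'contains `bba`'. Use the same substring-matching states — S0 through S3 holding how much of `bba` has just been matched — but flip the accepting set: everything except the trap S3 accepts.
With 4 states:
        a   b  
>* S0   S0  S1 
 * S1   S0  S2 
 * S2   S3  S2 
   S3   S3  S3 
(> = start, * = accepting)

start=S0; accept=S0,S1,S2; S0-a>S0; S0-b>S1; S1-a>S0; S1-b>S2; S2-a>S3; S2-b>S2; S3-a>S3; S3-b>S3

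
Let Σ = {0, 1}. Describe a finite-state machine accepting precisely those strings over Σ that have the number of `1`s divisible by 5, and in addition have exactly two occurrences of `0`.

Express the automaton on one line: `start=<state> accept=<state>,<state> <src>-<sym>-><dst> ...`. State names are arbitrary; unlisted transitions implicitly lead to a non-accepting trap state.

start=q0 accept=q3 q0-0->q1 q0-1->q2 q1-0->q3 q1-1->q4 q2-0->q4 q2-1->q5 q3-0->q6 q3-1->q7 q4-0->q7 q4-1->q8 q5-0->q8 q5-1->q9 q6-0->q6 q6-1->q6 q7-0->q6 q7-1->q10 q8-0->q10 q8-1->q11 q9-0->q11 q9-1->q12 q10-0->q6 q10-1->q13 q11-0->q13 q11-1->q14 q12-0->q14 q12-1->q0 q13-0->q6 q13-1->q15 q14-0->q15 q14-1->q1 q15-0->q6 q15-1->q3

Build one automaton per condition and run them in lockstep. The first has 5 states tracking the count of `1`s modulo 5; the second has 4 states tracking the count of `0`s, saturating at 3. A product state is a pair (one from each), accepting exactly when both do. Equivalent product states are then merged.
16 states suffice.
          0    1  
>  q0     q1   q2 
   q1     q3   q4 
   q2     q4   q5 
 * q3     q6   q7 
   q4     q7   q8 
   q5     q8   q9 
   q6     q6   q6 
   q7     q6  q10 
   q8    q10  q11 
   q9    q11  q12 
   q10    q6  q13 
   q11   q13  q14 
   q12   q14   q0 
   q13    q6  q15 
   q14   q15   q1 
   q15    q6   q3 
(> = start, * = accepting)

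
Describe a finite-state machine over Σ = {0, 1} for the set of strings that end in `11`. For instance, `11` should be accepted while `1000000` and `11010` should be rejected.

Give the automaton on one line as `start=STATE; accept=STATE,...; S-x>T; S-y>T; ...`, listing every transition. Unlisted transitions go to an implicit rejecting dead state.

start=q0; accept=q2; q0-0>q0; q0-1>q1; q1-0>q0; q1-1>q2; q2-0>q0; q2-1>q2

Remember how much of `11` the current input suffix matches. State q0 means no match yet; q1 means the last symbol is `1`; q2 means the last 2 symbols are `11`. Only q2 accepts. On a mismatch, fall back to the longest proper suffix that is still a prefix of `11`.
        0   1  
>  q0   q0  q1 
   q1   q0  q2 
 * q2   q0  q2 
(> = start, * = accepting)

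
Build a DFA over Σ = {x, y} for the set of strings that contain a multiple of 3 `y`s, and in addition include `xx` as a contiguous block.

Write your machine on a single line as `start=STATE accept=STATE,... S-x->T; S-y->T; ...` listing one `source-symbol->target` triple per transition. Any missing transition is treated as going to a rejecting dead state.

start=q0; accept=q3; q0-x->q1; q0-y->q2; q1-x->q3; q1-y->q2; q2-x->q4; q2-y->q5; q3-x->q3; q3-y->q6; q4-x->q6; q4-y->q5; q5-x->q7; q5-y->q0; q6-x->q6; q6-y->q8; q7-x->q8; q7-y->q0; q8-x->q8; q8-y->q3

Run two small machines in parallel and take their product. One (3 states) tracks the count of `y`s modulo 3; the other (3 states) tracks whether and how much of `xx` has been seen. Each combined state is a pair, one component from each; accept when both components accept.
9 states suffice.
        x   y  
>  q0   q1  q2 
   q1   q3  q2 
   q2   q4  q5 
 * q3   q3  q6 
   q4   q6  q5 
   q5   q7  q0 
   q6   q6  q8 
   q7   q8  q0 
   q8   q8  q3 
(> = start, * = accepting)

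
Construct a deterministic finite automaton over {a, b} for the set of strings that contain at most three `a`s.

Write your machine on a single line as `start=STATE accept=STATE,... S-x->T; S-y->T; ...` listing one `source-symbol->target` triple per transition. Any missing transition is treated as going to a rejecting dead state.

Only the number of `a`s matters, and only up to 4. Make a chain q0 → q1 → q2 → q3 → q4 advanced by each `a` (with q4 absorbing); every other symbol self-loops. The accepting set is {q0, q1, q2, q3}.
5 states suffice.
        a   b  
>* q0   q1  q0 
 * q1   q2  q1 
 * q2   q3  q2 
 * q3   q4  q3 
   q4   q4  q4 
(> = start, * = accepting)

start=q0; accept=q0,q1,q2,q3; q0-a->q1; q0-b->q0; q1-a->q2; q1-b->q1; q2-a->q3; q2-b->q2; q3-a->q4; q3-b->q3; q4-a->q4; q4-b->q4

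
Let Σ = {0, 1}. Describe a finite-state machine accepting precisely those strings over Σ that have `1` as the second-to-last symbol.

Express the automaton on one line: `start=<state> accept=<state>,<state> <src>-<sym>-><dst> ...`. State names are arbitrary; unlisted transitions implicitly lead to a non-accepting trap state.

start=q0 accept=q5,q6 q0-0->q1 q0-1->q2 q1-0->q3 q1-1->q4 q2-0->q5 q2-1->q6 q3-0->q3 q3-1->q4 q4-0->q5 q4-1->q6 q5-0->q3 q5-1->q4 q6-0->q5 q6-1->q6

Because acceptance depends on a position counted from the end, the machine has to buffer the most recent 2 symbols. Make each state the string of the last up-to-2 symbols read; on input `x` shift the window left and append `x`. Accept when the buffered window has length 2 and begins with `1`.
A 7-state machine:
        0   1  
>  q0   q1  q2 
   q1   q3  q4 
   q2   q5  q6 
   q3   q3  q4 
   q4   q5  q6 
 * q5   q3  q4 
 * q6   q5  q6 
(> = start, * = accepting)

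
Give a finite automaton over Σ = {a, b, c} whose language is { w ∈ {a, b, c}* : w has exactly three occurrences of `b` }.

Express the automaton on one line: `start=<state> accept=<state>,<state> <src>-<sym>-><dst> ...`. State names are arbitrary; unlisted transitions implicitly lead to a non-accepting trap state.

Only the number of `b`s matters, and only up to 4. Make a chain q0 → q1 → q2 → q3 → q4 advanced by each `b` (with q4 absorbing); every other symbol self-loops. The accepting set is {q3}.
A 5-state machine:
        a   b   c  
>  q0   q0  q1  q0 
   q1   q1  q2  q1 
   q2   q2  q3  q2 
 * q3   q3  q4  q3 
   q4   q4  q4  q4 
(> = start, * = accepting)

start=q0 accept=q3 q0-a->q0 q0-b->q1 q0-c->q0 q1-a->q1 q1-b->q2 q1-c->q1 q2-a->q2 q2-b->q3 q2-c->q2 q3-a->q3 q3-b->q4 q3-c->q3 q4-a->q4 q4-b->q4 q4-c->q4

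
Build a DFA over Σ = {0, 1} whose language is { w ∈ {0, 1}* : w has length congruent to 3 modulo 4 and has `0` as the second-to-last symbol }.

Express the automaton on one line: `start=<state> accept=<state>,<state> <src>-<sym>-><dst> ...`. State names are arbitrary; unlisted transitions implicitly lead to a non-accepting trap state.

start=q0 accept=q4 q0-0->q1 q0-1->q1 q1-0->q2 q1-1->q3 q2-0->q4 q2-1->q4 q3-0->q5 q3-1->q5 q4-0->q0 q4-1->q0 q5-0->q0 q5-1->q0

Build one automaton per condition and run them in lockstep. The first has 4 states tracking the input length modulo 4; the second has 7 states tracking the last 2 symbols read. A product state is a pair (one from each), accepting exactly when both do. After merging equivalent states the machine shrinks.
        0   1  
>  q0   q1  q1 
   q1   q2  q3 
   q2   q4  q4 
   q3   q5  q5 
 * q4   q0  q0 
   q5   q0  q0 
(> = start, * = accepting)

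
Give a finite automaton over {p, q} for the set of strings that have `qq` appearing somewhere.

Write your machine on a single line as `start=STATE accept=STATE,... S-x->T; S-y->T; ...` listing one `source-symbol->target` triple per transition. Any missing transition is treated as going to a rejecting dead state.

States s0..s1 record the length of the longest prefix of `qq` that matches the current input suffix. Reaching s2 means `qq` has been seen, and we stay there forever. Accept from s2.
        p   q  
>  s0   s0  s1 
   s1   s0  s2 
 * s2   s2  s2 
(> = start, * = accepting)

start=s0; accept=s2; s0-p->s0; s0-q->s1; s1-p->s0; s1-q->s2; s2-p->s2; s2-q->s2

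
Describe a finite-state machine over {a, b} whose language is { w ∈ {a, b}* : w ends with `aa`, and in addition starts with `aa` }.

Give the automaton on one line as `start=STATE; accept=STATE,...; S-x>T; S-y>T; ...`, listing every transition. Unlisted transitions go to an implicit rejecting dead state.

Run two small machines in parallel and take their product. The first has 3 states tracking how much of the suffix `aa` has currently been matched; the second has 4 states tracking whether the input so far still matches the prefix `aa`. A product state is a pair (one from each), accepting exactly when both do. Minimizing collapses redundant product states.
6 states suffice.
        a   b  
>  s0   s1  s2 
   s1   s3  s2 
   s2   s2  s2 
 * s3   s3  s4 
   s4   s5  s4 
   s5   s3  s4 
(> = start, * = accepting)

start=s0; accept=s3; s0-a>s1; s0-b>s2; s1-a>s3; s1-b>s2; s2-a>s2; s2-b>s2; s3-a>s3; s3-b>s4; s4-a>s5; s4-b>s4; s5-a>s3; s5-b>s4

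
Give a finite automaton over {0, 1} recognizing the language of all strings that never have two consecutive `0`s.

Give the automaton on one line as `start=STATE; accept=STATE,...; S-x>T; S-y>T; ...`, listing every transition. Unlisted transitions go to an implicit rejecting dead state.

start=s0; accept=s0,s1; s0-0>s1; s0-1>s0; s1-0>s2; s1-1>s0; s2-0>s2; s2-1>s2

Track partial matches of the forbidden pattern `00`. State s2 is a dead state reached once `00` has occurred; every other state accepts. s0 means no part of `00` is currently matched.
        0   1  
>* s0   s1  s0 
 * s1   s2  s0 
   s2   s2  s2 
(> = start, * = accepting)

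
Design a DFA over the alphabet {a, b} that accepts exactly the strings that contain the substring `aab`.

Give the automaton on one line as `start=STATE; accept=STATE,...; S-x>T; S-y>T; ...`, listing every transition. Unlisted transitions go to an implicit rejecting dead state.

start=q0; accept=q3; q0-a>q1; q0-b>q0; q1-a>q2; q1-b>q0; q2-a>q2; q2-b>q3; q3-a>q3; q3-b>q3

Track how much of `aab` has been matched so far: state q0 is no progress, q3 is the absorbing accept state reached once `aab` has occurred. Intermediate states record partial matches; on a mismatch, fall back to the longest reusable overlap.
4 states suffice.
        a   b  
>  q0   q1  q0 
   q1   q2  q0 
   q2   q2  q3 
 * q3   q3  q3 
(> = start, * = accepting)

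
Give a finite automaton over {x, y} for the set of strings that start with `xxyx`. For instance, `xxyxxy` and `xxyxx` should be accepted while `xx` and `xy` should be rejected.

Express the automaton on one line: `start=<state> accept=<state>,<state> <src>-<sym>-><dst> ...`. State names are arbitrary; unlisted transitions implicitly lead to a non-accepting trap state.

Check the first 4 symbols one by one: q0 through q3 record how many have matched `xxyx` so far; any wrong symbol goes to the dead state q5. After all 4 match we enter the accepting sink q4.
A 6-state machine:
        x   y  
>  q0   q1  q5 
   q1   q2  q5 
   q2   q5  q3 
   q3   q4  q5 
 * q4   q4  q4 
   q5   q5  q5 
(> = start, * = accepting)

start=q0 accept=q4 q0-x->q1 q0-y->q5 q1-x->q2 q1-y->q5 q2-x->q5 q2-y->q3 q3-x->q4 q3-y->q5 q4-x->q4 q4-y->q4 q5-x->q5 q5-y->q5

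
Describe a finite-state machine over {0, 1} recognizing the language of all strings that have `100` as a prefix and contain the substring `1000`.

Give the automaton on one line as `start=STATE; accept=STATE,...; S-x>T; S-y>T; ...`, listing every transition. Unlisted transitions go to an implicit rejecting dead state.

start=q0; accept=q5; q0-0>q1; q0-1>q2; q1-0>q1; q1-1>q1; q2-0>q3; q2-1>q1; q3-0>q4; q3-1>q1; q4-0>q5; q4-1>q6; q5-0>q5; q5-1>q5; q6-0>q7; q6-1>q6; q7-0>q4; q7-1>q6

Build one automaton per condition and run them in lockstep. The first has 5 states tracking whether the input so far still matches the prefix `100`; the second has 5 states tracking whether and how much of `1000` has been seen. A product state is a pair (one from each), accepting exactly when both do. Minimizing collapses redundant product states.
        0   1  
>  q0   q1  q2 
   q1   q1  q1 
   q2   q3  q1 
   q3   q4  q1 
   q4   q5  q6 
 * q5   q5  q5 
   q6   q7  q6 
   q7   q4  q6 
(> = start, * = accepting)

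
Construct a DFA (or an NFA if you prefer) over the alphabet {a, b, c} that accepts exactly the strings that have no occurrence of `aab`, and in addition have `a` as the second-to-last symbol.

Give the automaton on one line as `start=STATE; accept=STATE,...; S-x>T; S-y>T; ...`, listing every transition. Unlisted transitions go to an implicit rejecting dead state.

start=q0; accept=q2,q3; q0-a>q1; q0-b>q0; q0-c>q0; q1-a>q2; q1-b>q3; q1-c>q3; q2-a>q2; q2-b>q4; q2-c>q3; q3-a>q1; q3-b>q0; q3-c>q0; q4-a>q4; q4-b>q4; q4-c>q4

Run two small machines in parallel and take their product. One (4 states) tracks partial matches of the forbidden pattern `aab`; the other (13 states) tracks the last 2 symbols read. Each combined state is a pair, one component from each; accept when both components accept. Minimizing collapses redundant product states.
5 states suffice.
        a   b   c  
>  q0   q1  q0  q0 
   q1   q2  q3  q3 
 * q2   q2  q4  q3 
 * q3   q1  q0  q0 
   q4   q4  q4  q4 
(> = start, * = accepting)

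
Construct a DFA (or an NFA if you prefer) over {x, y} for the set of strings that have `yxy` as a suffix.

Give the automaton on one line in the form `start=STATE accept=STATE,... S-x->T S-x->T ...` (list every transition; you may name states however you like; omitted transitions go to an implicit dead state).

Let each state record the length of the longest suffix of the input read so far that is also a prefix of `yxy`. q1 means the last symbol is `y`; q2 means the last 2 symbols are `yx`; q3 means the last 3 symbols are `yxy`. Accept only at q3, where the string currently ends in `yxy`.
4 states suffice.
        x   y  
>  q0   q0  q1 
   q1   q2  q1 
   q2   q0  q3 
 * q3   q2  q1 
(> = start, * = accepting)

start=q0 accept=q3 q0-x->q0 q0-y->q1 q1-x->q2 q1-y->q1 q2-x->q0 q2-y->q3 q3-x->q2 q3-y->q1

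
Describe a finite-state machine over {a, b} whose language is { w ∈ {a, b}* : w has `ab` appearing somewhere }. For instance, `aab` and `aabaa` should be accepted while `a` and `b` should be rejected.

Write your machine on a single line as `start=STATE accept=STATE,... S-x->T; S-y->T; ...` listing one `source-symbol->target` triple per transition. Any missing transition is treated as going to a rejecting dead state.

start=S0; accept=S2; S0-a->S1; S0-b->S0; S1-a->S1; S1-b->S2; S2-a->S2; S2-b->S2

States S0..S1 record the length of the longest prefix of `ab` that matches the current input suffix. Reaching S2 means `ab` has been seen, and we stay there forever. Accept from S2.
A 3-state machine:
        a   b  
>  S0   S1  S0 
   S1   S1  S2 
 * S2   S2  S2 
(> = start, * = accepting)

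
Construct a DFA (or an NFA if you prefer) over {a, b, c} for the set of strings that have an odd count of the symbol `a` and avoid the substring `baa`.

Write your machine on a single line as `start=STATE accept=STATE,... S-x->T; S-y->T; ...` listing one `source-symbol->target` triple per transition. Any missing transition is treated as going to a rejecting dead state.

Build one automaton per condition and run them in lockstep. The first has 2 states tracking the count of `a`s modulo 2; the second has 4 states tracking partial matches of the forbidden pattern `baa`. A product state is a pair (one from each), accepting exactly when both do.
With 8 states:
        a   b   c  
>  S0   S1  S2  S0 
 * S1   S0  S3  S1 
   S2   S4  S2  S0 
 * S3   S5  S3  S1 
 * S4   S6  S3  S1 
   S5   S7  S2  S0 
   S6   S7  S6  S6 
   S7   S6  S7  S7 
(> = start, * = accepting)

start=S0; accept=S1,S3,S4; S0-a->S1; S0-b->S2; S0-c->S0; S1-a->S0; S1-b->S3; S1-c->S1; S2-a->S4; S2-b->S2; S2-c->S0; S3-a->S5; S3-b->S3; S3-c->S1; S4-a->S6; S4-b->S3; S4-c->S1; S5-a->S7; S5-b->S2; S5-c->S0; S6-a->S7; S6-b->S6; S6-c->S6; S7-a->S6; S7-b->S7; S7-c->S7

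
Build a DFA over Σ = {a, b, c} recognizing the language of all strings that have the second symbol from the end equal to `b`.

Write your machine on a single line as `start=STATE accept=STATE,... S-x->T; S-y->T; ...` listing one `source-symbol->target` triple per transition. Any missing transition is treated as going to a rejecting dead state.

start=q0; accept=q7,q8,q9; q0-a->q1; q0-b->q2; q0-c->q3; q1-a->q4; q1-b->q5; q1-c->q6; q2-a->q7; q2-b->q8; q2-c->q9; q3-a->q10; q3-b->q11; q3-c->q12; q4-a->q4; q4-b->q5; q4-c->q6; q5-a->q7; q5-b->q8; q5-c->q9; q6-a->q10; q6-b->q11; q6-c->q12; q7-a->q4; q7-b->q5; q7-c->q6; q8-a->q7; q8-b->q8; q8-c->q9; q9-a->q10; q9-b->q11; q9-c->q12; q10-a->q4; q10-b->q5; q10-c->q6; q11-a->q7; q11-b->q8; q11-c->q9; q12-a->q10; q12-b->q11; q12-c->q12

A DFA must remember the last 2 symbols (since which symbol is second-to-last isn't known until the input ends). Use one state per possible window of the last ≤2 symbols; accept from those whose window starts with `b`.
13 states suffice.
          a    b    c  
>  q0     q1   q2   q3 
   q1     q4   q5   q6 
   q2     q7   q8   q9 
   q3    q10  q11  q12 
   q4     q4   q5   q6 
   q5     q7   q8   q9 
   q6    q10  q11  q12 
 * q7     q4   q5   q6 
 * q8     q7   q8   q9 
 * q9    q10  q11  q12 
   q10    q4   q5   q6 
   q11    q7   q8   q9 
   q12   q10  q11  q12 
(> = start, * = accepting)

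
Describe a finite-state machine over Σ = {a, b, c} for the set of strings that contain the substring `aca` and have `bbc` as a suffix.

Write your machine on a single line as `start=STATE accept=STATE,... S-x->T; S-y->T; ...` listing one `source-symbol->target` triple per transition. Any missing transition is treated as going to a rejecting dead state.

Run two small machines in parallel and take their product. One (4 states) tracks whether and how much of `aca` has been seen; the other (4 states) tracks how much of the suffix `bbc` has currently been matched. Each combined state is a pair, one component from each; accept when both components accept.
A 10-state machine:
        a   b   c  
>  q0   q1  q2  q0 
   q1   q1  q2  q3 
   q2   q1  q4  q0 
   q3   q5  q2  q0 
   q4   q1  q4  q6 
   q5   q5  q7  q5 
   q6   q1  q2  q0 
   q7   q5  q8  q5 
   q8   q5  q8  q9 
 * q9   q5  q7  q5 
(> = start, * = accepting)

start=q0; accept=q9; q0-a->q1; q0-b->q2; q0-c->q0; q1-a->q1; q1-b->q2; q1-c->q3; q2-a->q1; q2-b->q4; q2-c->q0; q3-a->q5; q3-b->q2; q3-c->q0; q4-a->q1; q4-b->q4; q4-c->q6; q5-a->q5; q5-b->q7; q5-c->q5; q6-a->q1; q6-b->q2; q6-c->q0; q7-a->q5; q7-b->q8; q7-c->q5; q8-a->q5; q8-b->q8; q8-c->q9; q9-a->q5; q9-b->q7; q9-c->q5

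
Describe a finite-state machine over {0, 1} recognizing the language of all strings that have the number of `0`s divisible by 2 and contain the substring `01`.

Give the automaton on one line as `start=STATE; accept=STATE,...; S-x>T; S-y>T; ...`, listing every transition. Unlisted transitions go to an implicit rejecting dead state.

start=S0; accept=S4; S0-0>S1; S0-1>S0; S1-0>S2; S1-1>S3; S2-0>S1; S2-1>S4; S3-0>S4; S3-1>S3; S4-0>S3; S4-1>S4

Build one automaton per condition and run them in lockstep. One (2 states) tracks the count of `0`s modulo 2; the other (3 states) tracks whether and how much of `01` has been seen. Each combined state is a pair, one component from each; accept when both components accept.
With 5 states:
        0   1  
>  S0   S1  S0 
   S1   S2  S3 
   S2   S1  S4 
   S3   S4  S3 
 * S4   S3  S4 
(> = start, * = accepting)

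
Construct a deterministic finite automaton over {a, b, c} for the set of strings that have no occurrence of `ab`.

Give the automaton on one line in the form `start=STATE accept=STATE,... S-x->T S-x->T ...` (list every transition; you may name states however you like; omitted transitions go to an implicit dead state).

start=s0 accept=s0,s1 s0-a->s1 s0-b->s0 s0-c->s0 s1-a->s1 s1-b->s2 s1-c->s0 s2-a->s2 s2-b->s2 s2-c->s2

Track partial matches of the forbidden pattern `ab`. State s2 is a dead state reached once `ab` has occurred; every other state accepts. s0 means no part of `ab` is currently matched.
A 3-state machine:
        a   b   c  
>* s0   s1  s0  s0 
 * s1   s1  s2  s0 
   s2   s2  s2  s2 
(> = start, * = accepting)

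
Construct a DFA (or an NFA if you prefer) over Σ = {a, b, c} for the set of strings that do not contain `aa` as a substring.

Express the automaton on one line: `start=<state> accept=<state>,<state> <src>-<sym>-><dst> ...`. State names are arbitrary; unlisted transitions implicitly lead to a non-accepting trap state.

start=s0 accept=s0,s1 s0-a->s1 s0-b->s0 s0-c->s0 s1-a->s2 s1-b->s0 s1-c->s0 s2-a->s2 s2-b->s2 s2-c->s2

Track partial matches of the forbidden pattern `aa`. State s2 is a dead state reached once `aa` has occurred; every other state accepts. s0 means no part of `aa` is currently matched.
        a   b   c  
>* s0   s1  s0  s0 
 * s1   s2  s0  s0 
   s2   s2  s2  s2 
(> = start, * = accepting)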